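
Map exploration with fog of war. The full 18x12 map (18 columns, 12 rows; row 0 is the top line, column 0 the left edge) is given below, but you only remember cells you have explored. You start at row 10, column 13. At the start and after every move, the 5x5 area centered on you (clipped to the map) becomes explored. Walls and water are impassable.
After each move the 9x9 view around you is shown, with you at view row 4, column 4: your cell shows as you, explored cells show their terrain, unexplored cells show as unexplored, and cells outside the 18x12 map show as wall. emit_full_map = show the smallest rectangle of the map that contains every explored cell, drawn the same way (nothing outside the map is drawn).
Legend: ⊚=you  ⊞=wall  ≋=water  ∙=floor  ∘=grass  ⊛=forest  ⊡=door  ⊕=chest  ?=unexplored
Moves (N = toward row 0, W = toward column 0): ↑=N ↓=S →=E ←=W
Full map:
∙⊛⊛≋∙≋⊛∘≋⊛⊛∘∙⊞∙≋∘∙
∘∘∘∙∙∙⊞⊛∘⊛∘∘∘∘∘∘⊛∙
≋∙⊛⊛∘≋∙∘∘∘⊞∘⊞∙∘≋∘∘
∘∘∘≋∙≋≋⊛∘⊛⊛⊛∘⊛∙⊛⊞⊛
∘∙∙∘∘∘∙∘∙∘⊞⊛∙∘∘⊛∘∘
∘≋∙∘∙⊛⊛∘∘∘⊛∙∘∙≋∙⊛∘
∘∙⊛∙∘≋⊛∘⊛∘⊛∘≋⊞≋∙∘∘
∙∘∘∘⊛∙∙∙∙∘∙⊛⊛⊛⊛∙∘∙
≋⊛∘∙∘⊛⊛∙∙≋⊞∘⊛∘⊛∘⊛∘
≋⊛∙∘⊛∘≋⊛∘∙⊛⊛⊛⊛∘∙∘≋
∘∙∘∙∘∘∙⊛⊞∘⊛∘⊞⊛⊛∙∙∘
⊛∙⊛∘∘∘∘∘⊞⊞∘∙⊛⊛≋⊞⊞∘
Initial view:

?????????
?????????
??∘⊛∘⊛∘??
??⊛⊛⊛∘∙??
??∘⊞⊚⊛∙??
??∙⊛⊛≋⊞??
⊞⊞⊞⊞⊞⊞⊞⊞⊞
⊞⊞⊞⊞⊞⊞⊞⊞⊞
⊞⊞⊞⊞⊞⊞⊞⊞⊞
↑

?????????
?????????
??⊛⊛⊛⊛∙??
??∘⊛∘⊛∘??
??⊛⊛⊚∘∙??
??∘⊞⊛⊛∙??
??∙⊛⊛≋⊞??
⊞⊞⊞⊞⊞⊞⊞⊞⊞
⊞⊞⊞⊞⊞⊞⊞⊞⊞

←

?????????
?????????
??∙⊛⊛⊛⊛∙?
??⊞∘⊛∘⊛∘?
??⊛⊛⊚⊛∘∙?
??⊛∘⊞⊛⊛∙?
??∘∙⊛⊛≋⊞?
⊞⊞⊞⊞⊞⊞⊞⊞⊞
⊞⊞⊞⊞⊞⊞⊞⊞⊞

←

?????????
?????????
??∘∙⊛⊛⊛⊛∙
??≋⊞∘⊛∘⊛∘
??∙⊛⊚⊛⊛∘∙
??∘⊛∘⊞⊛⊛∙
??⊞∘∙⊛⊛≋⊞
⊞⊞⊞⊞⊞⊞⊞⊞⊞
⊞⊞⊞⊞⊞⊞⊞⊞⊞

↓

?????????
??∘∙⊛⊛⊛⊛∙
??≋⊞∘⊛∘⊛∘
??∙⊛⊛⊛⊛∘∙
??∘⊛⊚⊞⊛⊛∙
??⊞∘∙⊛⊛≋⊞
⊞⊞⊞⊞⊞⊞⊞⊞⊞
⊞⊞⊞⊞⊞⊞⊞⊞⊞
⊞⊞⊞⊞⊞⊞⊞⊞⊞

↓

??∘∙⊛⊛⊛⊛∙
??≋⊞∘⊛∘⊛∘
??∙⊛⊛⊛⊛∘∙
??∘⊛∘⊞⊛⊛∙
??⊞∘⊚⊛⊛≋⊞
⊞⊞⊞⊞⊞⊞⊞⊞⊞
⊞⊞⊞⊞⊞⊞⊞⊞⊞
⊞⊞⊞⊞⊞⊞⊞⊞⊞
⊞⊞⊞⊞⊞⊞⊞⊞⊞

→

?∘∙⊛⊛⊛⊛∙?
?≋⊞∘⊛∘⊛∘?
?∙⊛⊛⊛⊛∘∙?
?∘⊛∘⊞⊛⊛∙?
?⊞∘∙⊚⊛≋⊞?
⊞⊞⊞⊞⊞⊞⊞⊞⊞
⊞⊞⊞⊞⊞⊞⊞⊞⊞
⊞⊞⊞⊞⊞⊞⊞⊞⊞
⊞⊞⊞⊞⊞⊞⊞⊞⊞

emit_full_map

∘∙⊛⊛⊛⊛∙
≋⊞∘⊛∘⊛∘
∙⊛⊛⊛⊛∘∙
∘⊛∘⊞⊛⊛∙
⊞∘∙⊚⊛≋⊞

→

∘∙⊛⊛⊛⊛∙??
≋⊞∘⊛∘⊛∘??
∙⊛⊛⊛⊛∘∙??
∘⊛∘⊞⊛⊛∙??
⊞∘∙⊛⊚≋⊞??
⊞⊞⊞⊞⊞⊞⊞⊞⊞
⊞⊞⊞⊞⊞⊞⊞⊞⊞
⊞⊞⊞⊞⊞⊞⊞⊞⊞
⊞⊞⊞⊞⊞⊞⊞⊞⊞

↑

?????????
∘∙⊛⊛⊛⊛∙??
≋⊞∘⊛∘⊛∘??
∙⊛⊛⊛⊛∘∙??
∘⊛∘⊞⊚⊛∙??
⊞∘∙⊛⊛≋⊞??
⊞⊞⊞⊞⊞⊞⊞⊞⊞
⊞⊞⊞⊞⊞⊞⊞⊞⊞
⊞⊞⊞⊞⊞⊞⊞⊞⊞

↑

?????????
?????????
∘∙⊛⊛⊛⊛∙??
≋⊞∘⊛∘⊛∘??
∙⊛⊛⊛⊚∘∙??
∘⊛∘⊞⊛⊛∙??
⊞∘∙⊛⊛≋⊞??
⊞⊞⊞⊞⊞⊞⊞⊞⊞
⊞⊞⊞⊞⊞⊞⊞⊞⊞

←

?????????
?????????
?∘∙⊛⊛⊛⊛∙?
?≋⊞∘⊛∘⊛∘?
?∙⊛⊛⊚⊛∘∙?
?∘⊛∘⊞⊛⊛∙?
?⊞∘∙⊛⊛≋⊞?
⊞⊞⊞⊞⊞⊞⊞⊞⊞
⊞⊞⊞⊞⊞⊞⊞⊞⊞

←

?????????
?????????
??∘∙⊛⊛⊛⊛∙
??≋⊞∘⊛∘⊛∘
??∙⊛⊚⊛⊛∘∙
??∘⊛∘⊞⊛⊛∙
??⊞∘∙⊛⊛≋⊞
⊞⊞⊞⊞⊞⊞⊞⊞⊞
⊞⊞⊞⊞⊞⊞⊞⊞⊞

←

?????????
?????????
??∙∘∙⊛⊛⊛⊛
??∙≋⊞∘⊛∘⊛
??∘∙⊚⊛⊛⊛∘
??⊞∘⊛∘⊞⊛⊛
??⊞⊞∘∙⊛⊛≋
⊞⊞⊞⊞⊞⊞⊞⊞⊞
⊞⊞⊞⊞⊞⊞⊞⊞⊞

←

?????????
?????????
??∙∙∘∙⊛⊛⊛
??∙∙≋⊞∘⊛∘
??⊛∘⊚⊛⊛⊛⊛
??⊛⊞∘⊛∘⊞⊛
??∘⊞⊞∘∙⊛⊛
⊞⊞⊞⊞⊞⊞⊞⊞⊞
⊞⊞⊞⊞⊞⊞⊞⊞⊞

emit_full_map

∙∙∘∙⊛⊛⊛⊛∙
∙∙≋⊞∘⊛∘⊛∘
⊛∘⊚⊛⊛⊛⊛∘∙
⊛⊞∘⊛∘⊞⊛⊛∙
∘⊞⊞∘∙⊛⊛≋⊞

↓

?????????
??∙∙∘∙⊛⊛⊛
??∙∙≋⊞∘⊛∘
??⊛∘∙⊛⊛⊛⊛
??⊛⊞⊚⊛∘⊞⊛
??∘⊞⊞∘∙⊛⊛
⊞⊞⊞⊞⊞⊞⊞⊞⊞
⊞⊞⊞⊞⊞⊞⊞⊞⊞
⊞⊞⊞⊞⊞⊞⊞⊞⊞

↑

?????????
?????????
??∙∙∘∙⊛⊛⊛
??∙∙≋⊞∘⊛∘
??⊛∘⊚⊛⊛⊛⊛
??⊛⊞∘⊛∘⊞⊛
??∘⊞⊞∘∙⊛⊛
⊞⊞⊞⊞⊞⊞⊞⊞⊞
⊞⊞⊞⊞⊞⊞⊞⊞⊞

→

?????????
?????????
?∙∙∘∙⊛⊛⊛⊛
?∙∙≋⊞∘⊛∘⊛
?⊛∘∙⊚⊛⊛⊛∘
?⊛⊞∘⊛∘⊞⊛⊛
?∘⊞⊞∘∙⊛⊛≋
⊞⊞⊞⊞⊞⊞⊞⊞⊞
⊞⊞⊞⊞⊞⊞⊞⊞⊞

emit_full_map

∙∙∘∙⊛⊛⊛⊛∙
∙∙≋⊞∘⊛∘⊛∘
⊛∘∙⊚⊛⊛⊛∘∙
⊛⊞∘⊛∘⊞⊛⊛∙
∘⊞⊞∘∙⊛⊛≋⊞


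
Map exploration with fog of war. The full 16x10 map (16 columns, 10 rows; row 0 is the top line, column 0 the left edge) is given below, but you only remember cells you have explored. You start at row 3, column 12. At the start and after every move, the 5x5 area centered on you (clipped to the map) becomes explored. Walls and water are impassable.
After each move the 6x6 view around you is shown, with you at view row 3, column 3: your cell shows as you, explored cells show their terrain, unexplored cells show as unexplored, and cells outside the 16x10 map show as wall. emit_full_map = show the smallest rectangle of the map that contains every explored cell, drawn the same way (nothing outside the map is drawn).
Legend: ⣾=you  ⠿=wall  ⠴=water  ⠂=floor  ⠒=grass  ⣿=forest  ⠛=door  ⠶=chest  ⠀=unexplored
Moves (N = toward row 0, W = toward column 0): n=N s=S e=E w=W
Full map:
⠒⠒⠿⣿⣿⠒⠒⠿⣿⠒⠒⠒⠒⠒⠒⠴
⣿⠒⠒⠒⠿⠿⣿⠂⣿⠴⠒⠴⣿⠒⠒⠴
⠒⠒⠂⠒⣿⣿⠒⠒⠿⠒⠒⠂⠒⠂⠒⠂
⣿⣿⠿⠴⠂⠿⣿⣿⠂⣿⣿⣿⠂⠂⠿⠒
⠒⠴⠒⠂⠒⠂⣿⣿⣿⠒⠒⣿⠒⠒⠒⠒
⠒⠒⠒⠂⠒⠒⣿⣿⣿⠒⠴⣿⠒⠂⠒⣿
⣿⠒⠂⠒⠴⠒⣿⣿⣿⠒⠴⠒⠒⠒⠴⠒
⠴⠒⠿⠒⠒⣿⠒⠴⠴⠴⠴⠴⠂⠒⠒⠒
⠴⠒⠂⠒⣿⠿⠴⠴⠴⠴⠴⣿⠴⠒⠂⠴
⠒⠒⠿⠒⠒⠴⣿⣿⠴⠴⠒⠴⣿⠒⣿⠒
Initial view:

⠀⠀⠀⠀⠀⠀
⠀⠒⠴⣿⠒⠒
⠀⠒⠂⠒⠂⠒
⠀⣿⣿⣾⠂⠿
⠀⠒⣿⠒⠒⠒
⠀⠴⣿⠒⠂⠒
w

⠀⠀⠀⠀⠀⠀
⠀⠴⠒⠴⣿⠒
⠀⠒⠒⠂⠒⠂
⠀⣿⣿⣾⠂⠂
⠀⠒⠒⣿⠒⠒
⠀⠒⠴⣿⠒⠂

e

⠀⠀⠀⠀⠀⠀
⠴⠒⠴⣿⠒⠒
⠒⠒⠂⠒⠂⠒
⣿⣿⣿⣾⠂⠿
⠒⠒⣿⠒⠒⠒
⠒⠴⣿⠒⠂⠒

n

⠿⠿⠿⠿⠿⠿
⠀⠒⠒⠒⠒⠒
⠴⠒⠴⣿⠒⠒
⠒⠒⠂⣾⠂⠒
⣿⣿⣿⠂⠂⠿
⠒⠒⣿⠒⠒⠒

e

⠿⠿⠿⠿⠿⠿
⠒⠒⠒⠒⠒⠴
⠒⠴⣿⠒⠒⠴
⠒⠂⠒⣾⠒⠂
⣿⣿⠂⠂⠿⠒
⠒⣿⠒⠒⠒⠒

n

⠿⠿⠿⠿⠿⠿
⠿⠿⠿⠿⠿⠿
⠒⠒⠒⠒⠒⠴
⠒⠴⣿⣾⠒⠴
⠒⠂⠒⠂⠒⠂
⣿⣿⠂⠂⠿⠒

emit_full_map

⠀⠒⠒⠒⠒⠒⠴
⠴⠒⠴⣿⣾⠒⠴
⠒⠒⠂⠒⠂⠒⠂
⣿⣿⣿⠂⠂⠿⠒
⠒⠒⣿⠒⠒⠒⠒
⠒⠴⣿⠒⠂⠒⠀

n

⠿⠿⠿⠿⠿⠿
⠿⠿⠿⠿⠿⠿
⠿⠿⠿⠿⠿⠿
⠒⠒⠒⣾⠒⠴
⠒⠴⣿⠒⠒⠴
⠒⠂⠒⠂⠒⠂

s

⠿⠿⠿⠿⠿⠿
⠿⠿⠿⠿⠿⠿
⠒⠒⠒⠒⠒⠴
⠒⠴⣿⣾⠒⠴
⠒⠂⠒⠂⠒⠂
⣿⣿⠂⠂⠿⠒

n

⠿⠿⠿⠿⠿⠿
⠿⠿⠿⠿⠿⠿
⠿⠿⠿⠿⠿⠿
⠒⠒⠒⣾⠒⠴
⠒⠴⣿⠒⠒⠴
⠒⠂⠒⠂⠒⠂

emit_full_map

⠀⠒⠒⠒⣾⠒⠴
⠴⠒⠴⣿⠒⠒⠴
⠒⠒⠂⠒⠂⠒⠂
⣿⣿⣿⠂⠂⠿⠒
⠒⠒⣿⠒⠒⠒⠒
⠒⠴⣿⠒⠂⠒⠀


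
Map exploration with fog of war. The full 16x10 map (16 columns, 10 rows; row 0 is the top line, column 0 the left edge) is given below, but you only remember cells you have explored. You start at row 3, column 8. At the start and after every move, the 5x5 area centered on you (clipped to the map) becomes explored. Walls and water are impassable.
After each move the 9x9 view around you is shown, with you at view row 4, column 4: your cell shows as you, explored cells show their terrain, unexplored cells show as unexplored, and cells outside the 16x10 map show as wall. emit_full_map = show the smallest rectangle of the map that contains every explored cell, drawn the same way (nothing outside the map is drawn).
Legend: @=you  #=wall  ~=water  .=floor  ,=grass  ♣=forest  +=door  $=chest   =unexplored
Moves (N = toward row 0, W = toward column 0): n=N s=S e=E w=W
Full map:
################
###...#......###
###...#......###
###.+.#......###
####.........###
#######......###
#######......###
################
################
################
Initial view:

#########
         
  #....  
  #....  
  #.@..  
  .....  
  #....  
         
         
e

#########
         
 #.....  
 #.....  
 #..@..  
 ......  
 #.....  
         
         

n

#########
#########
  #####  
 #.....  
 #..@..  
 #.....  
 ......  
 #.....  
         

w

#########
#########
  ###### 
  #..... 
  #.@... 
  #..... 
  ...... 
  #..... 
         

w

#########
#########
  #######
  .#.....
  .#@....
  .#.....
  .......
   #.....
         

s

#########
  #######
  .#.....
  .#.....
  .#@....
  .......
  ##.....
         
         

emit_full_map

#######
.#.....
.#.....
.#@....
.......
##.....

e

#########
 ####### 
 .#..... 
 .#..... 
 .#.@... 
 ....... 
 ##..... 
         
         

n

#########
#########
 ####### 
 .#..... 
 .#.@... 
 .#..... 
 ....... 
 ##..... 
         

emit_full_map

#######
.#.....
.#.@...
.#.....
.......
##.....


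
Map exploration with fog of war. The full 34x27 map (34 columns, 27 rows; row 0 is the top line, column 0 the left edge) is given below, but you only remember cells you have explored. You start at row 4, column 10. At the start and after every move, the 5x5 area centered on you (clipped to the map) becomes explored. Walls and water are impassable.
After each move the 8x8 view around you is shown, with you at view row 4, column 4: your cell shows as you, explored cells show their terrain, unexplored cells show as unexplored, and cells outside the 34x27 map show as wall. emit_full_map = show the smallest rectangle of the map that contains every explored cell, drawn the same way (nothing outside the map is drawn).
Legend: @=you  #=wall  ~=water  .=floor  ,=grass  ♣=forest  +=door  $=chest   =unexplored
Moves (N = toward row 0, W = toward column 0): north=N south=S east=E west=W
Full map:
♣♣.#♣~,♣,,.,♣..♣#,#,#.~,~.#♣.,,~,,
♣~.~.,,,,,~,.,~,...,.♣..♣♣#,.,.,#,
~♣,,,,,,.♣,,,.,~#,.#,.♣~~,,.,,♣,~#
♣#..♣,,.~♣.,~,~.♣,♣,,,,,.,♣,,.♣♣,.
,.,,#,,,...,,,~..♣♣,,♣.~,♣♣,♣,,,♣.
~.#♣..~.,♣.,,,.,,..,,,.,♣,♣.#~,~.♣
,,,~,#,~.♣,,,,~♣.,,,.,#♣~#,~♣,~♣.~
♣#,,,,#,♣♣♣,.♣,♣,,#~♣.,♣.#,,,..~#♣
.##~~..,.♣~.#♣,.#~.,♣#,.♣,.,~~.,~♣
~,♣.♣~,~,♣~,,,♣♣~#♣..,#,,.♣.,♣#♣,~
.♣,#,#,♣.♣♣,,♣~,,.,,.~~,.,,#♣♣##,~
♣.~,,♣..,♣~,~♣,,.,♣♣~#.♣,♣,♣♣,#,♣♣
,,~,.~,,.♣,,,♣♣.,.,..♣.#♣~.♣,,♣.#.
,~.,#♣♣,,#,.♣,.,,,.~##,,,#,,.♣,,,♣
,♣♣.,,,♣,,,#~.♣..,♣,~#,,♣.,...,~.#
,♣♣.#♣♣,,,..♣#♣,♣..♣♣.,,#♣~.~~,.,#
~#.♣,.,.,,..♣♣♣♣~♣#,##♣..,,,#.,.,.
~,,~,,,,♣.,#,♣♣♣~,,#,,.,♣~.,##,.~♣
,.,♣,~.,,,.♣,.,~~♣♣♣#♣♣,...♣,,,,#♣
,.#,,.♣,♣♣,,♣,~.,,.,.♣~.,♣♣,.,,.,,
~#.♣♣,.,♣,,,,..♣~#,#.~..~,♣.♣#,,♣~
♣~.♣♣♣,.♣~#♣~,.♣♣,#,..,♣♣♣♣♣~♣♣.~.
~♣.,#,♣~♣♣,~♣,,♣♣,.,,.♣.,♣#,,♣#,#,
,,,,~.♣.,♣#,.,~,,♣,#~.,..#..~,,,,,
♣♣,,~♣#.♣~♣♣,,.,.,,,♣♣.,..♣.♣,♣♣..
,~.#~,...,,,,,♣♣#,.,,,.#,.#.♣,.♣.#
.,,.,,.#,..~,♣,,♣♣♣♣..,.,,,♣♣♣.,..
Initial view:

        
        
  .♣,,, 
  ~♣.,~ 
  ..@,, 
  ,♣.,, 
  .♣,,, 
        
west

        
        
  ,.♣,,,
  .~♣.,~
  ,.@.,,
  .,♣.,,
  ~.♣,,,
        

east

        
        
 ,.♣,,, 
 .~♣.,~ 
 ,..@,, 
 .,♣.,, 
 ~.♣,,, 
        

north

########
        
  ,,~,. 
 ,.♣,,, 
 .~♣@,~ 
 ,...,, 
 .,♣.,, 
 ~.♣,,, 

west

########
        
  ,,,~,.
  ,.♣,,,
  .~@.,~
  ,...,,
  .,♣.,,
  ~.♣,,,

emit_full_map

,,,~,.
,.♣,,,
.~@.,~
,...,,
.,♣.,,
~.♣,,,

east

########
        
 ,,,~,. 
 ,.♣,,, 
 .~♣@,~ 
 ,...,, 
 .,♣.,, 
 ~.♣,,, 

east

########
        
,,,~,., 
,.♣,,,. 
.~♣.@~, 
,...,,, 
.,♣.,,, 
~.♣,,,  

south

        
,,,~,., 
,.♣,,,. 
.~♣.,~, 
,...@,, 
.,♣.,,, 
~.♣,,,, 
        

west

        
 ,,,~,.,
 ,.♣,,,.
 .~♣.,~,
 ,..@,,,
 .,♣.,,,
 ~.♣,,,,
        

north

########
        
 ,,,~,.,
 ,.♣,,,.
 .~♣@,~,
 ,...,,,
 .,♣.,,,
 ~.♣,,,,

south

        
 ,,,~,.,
 ,.♣,,,.
 .~♣.,~,
 ,..@,,,
 .,♣.,,,
 ~.♣,,,,
        

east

        
,,,~,., 
,.♣,,,. 
.~♣.,~, 
,...@,, 
.,♣.,,, 
~.♣,,,, 
        


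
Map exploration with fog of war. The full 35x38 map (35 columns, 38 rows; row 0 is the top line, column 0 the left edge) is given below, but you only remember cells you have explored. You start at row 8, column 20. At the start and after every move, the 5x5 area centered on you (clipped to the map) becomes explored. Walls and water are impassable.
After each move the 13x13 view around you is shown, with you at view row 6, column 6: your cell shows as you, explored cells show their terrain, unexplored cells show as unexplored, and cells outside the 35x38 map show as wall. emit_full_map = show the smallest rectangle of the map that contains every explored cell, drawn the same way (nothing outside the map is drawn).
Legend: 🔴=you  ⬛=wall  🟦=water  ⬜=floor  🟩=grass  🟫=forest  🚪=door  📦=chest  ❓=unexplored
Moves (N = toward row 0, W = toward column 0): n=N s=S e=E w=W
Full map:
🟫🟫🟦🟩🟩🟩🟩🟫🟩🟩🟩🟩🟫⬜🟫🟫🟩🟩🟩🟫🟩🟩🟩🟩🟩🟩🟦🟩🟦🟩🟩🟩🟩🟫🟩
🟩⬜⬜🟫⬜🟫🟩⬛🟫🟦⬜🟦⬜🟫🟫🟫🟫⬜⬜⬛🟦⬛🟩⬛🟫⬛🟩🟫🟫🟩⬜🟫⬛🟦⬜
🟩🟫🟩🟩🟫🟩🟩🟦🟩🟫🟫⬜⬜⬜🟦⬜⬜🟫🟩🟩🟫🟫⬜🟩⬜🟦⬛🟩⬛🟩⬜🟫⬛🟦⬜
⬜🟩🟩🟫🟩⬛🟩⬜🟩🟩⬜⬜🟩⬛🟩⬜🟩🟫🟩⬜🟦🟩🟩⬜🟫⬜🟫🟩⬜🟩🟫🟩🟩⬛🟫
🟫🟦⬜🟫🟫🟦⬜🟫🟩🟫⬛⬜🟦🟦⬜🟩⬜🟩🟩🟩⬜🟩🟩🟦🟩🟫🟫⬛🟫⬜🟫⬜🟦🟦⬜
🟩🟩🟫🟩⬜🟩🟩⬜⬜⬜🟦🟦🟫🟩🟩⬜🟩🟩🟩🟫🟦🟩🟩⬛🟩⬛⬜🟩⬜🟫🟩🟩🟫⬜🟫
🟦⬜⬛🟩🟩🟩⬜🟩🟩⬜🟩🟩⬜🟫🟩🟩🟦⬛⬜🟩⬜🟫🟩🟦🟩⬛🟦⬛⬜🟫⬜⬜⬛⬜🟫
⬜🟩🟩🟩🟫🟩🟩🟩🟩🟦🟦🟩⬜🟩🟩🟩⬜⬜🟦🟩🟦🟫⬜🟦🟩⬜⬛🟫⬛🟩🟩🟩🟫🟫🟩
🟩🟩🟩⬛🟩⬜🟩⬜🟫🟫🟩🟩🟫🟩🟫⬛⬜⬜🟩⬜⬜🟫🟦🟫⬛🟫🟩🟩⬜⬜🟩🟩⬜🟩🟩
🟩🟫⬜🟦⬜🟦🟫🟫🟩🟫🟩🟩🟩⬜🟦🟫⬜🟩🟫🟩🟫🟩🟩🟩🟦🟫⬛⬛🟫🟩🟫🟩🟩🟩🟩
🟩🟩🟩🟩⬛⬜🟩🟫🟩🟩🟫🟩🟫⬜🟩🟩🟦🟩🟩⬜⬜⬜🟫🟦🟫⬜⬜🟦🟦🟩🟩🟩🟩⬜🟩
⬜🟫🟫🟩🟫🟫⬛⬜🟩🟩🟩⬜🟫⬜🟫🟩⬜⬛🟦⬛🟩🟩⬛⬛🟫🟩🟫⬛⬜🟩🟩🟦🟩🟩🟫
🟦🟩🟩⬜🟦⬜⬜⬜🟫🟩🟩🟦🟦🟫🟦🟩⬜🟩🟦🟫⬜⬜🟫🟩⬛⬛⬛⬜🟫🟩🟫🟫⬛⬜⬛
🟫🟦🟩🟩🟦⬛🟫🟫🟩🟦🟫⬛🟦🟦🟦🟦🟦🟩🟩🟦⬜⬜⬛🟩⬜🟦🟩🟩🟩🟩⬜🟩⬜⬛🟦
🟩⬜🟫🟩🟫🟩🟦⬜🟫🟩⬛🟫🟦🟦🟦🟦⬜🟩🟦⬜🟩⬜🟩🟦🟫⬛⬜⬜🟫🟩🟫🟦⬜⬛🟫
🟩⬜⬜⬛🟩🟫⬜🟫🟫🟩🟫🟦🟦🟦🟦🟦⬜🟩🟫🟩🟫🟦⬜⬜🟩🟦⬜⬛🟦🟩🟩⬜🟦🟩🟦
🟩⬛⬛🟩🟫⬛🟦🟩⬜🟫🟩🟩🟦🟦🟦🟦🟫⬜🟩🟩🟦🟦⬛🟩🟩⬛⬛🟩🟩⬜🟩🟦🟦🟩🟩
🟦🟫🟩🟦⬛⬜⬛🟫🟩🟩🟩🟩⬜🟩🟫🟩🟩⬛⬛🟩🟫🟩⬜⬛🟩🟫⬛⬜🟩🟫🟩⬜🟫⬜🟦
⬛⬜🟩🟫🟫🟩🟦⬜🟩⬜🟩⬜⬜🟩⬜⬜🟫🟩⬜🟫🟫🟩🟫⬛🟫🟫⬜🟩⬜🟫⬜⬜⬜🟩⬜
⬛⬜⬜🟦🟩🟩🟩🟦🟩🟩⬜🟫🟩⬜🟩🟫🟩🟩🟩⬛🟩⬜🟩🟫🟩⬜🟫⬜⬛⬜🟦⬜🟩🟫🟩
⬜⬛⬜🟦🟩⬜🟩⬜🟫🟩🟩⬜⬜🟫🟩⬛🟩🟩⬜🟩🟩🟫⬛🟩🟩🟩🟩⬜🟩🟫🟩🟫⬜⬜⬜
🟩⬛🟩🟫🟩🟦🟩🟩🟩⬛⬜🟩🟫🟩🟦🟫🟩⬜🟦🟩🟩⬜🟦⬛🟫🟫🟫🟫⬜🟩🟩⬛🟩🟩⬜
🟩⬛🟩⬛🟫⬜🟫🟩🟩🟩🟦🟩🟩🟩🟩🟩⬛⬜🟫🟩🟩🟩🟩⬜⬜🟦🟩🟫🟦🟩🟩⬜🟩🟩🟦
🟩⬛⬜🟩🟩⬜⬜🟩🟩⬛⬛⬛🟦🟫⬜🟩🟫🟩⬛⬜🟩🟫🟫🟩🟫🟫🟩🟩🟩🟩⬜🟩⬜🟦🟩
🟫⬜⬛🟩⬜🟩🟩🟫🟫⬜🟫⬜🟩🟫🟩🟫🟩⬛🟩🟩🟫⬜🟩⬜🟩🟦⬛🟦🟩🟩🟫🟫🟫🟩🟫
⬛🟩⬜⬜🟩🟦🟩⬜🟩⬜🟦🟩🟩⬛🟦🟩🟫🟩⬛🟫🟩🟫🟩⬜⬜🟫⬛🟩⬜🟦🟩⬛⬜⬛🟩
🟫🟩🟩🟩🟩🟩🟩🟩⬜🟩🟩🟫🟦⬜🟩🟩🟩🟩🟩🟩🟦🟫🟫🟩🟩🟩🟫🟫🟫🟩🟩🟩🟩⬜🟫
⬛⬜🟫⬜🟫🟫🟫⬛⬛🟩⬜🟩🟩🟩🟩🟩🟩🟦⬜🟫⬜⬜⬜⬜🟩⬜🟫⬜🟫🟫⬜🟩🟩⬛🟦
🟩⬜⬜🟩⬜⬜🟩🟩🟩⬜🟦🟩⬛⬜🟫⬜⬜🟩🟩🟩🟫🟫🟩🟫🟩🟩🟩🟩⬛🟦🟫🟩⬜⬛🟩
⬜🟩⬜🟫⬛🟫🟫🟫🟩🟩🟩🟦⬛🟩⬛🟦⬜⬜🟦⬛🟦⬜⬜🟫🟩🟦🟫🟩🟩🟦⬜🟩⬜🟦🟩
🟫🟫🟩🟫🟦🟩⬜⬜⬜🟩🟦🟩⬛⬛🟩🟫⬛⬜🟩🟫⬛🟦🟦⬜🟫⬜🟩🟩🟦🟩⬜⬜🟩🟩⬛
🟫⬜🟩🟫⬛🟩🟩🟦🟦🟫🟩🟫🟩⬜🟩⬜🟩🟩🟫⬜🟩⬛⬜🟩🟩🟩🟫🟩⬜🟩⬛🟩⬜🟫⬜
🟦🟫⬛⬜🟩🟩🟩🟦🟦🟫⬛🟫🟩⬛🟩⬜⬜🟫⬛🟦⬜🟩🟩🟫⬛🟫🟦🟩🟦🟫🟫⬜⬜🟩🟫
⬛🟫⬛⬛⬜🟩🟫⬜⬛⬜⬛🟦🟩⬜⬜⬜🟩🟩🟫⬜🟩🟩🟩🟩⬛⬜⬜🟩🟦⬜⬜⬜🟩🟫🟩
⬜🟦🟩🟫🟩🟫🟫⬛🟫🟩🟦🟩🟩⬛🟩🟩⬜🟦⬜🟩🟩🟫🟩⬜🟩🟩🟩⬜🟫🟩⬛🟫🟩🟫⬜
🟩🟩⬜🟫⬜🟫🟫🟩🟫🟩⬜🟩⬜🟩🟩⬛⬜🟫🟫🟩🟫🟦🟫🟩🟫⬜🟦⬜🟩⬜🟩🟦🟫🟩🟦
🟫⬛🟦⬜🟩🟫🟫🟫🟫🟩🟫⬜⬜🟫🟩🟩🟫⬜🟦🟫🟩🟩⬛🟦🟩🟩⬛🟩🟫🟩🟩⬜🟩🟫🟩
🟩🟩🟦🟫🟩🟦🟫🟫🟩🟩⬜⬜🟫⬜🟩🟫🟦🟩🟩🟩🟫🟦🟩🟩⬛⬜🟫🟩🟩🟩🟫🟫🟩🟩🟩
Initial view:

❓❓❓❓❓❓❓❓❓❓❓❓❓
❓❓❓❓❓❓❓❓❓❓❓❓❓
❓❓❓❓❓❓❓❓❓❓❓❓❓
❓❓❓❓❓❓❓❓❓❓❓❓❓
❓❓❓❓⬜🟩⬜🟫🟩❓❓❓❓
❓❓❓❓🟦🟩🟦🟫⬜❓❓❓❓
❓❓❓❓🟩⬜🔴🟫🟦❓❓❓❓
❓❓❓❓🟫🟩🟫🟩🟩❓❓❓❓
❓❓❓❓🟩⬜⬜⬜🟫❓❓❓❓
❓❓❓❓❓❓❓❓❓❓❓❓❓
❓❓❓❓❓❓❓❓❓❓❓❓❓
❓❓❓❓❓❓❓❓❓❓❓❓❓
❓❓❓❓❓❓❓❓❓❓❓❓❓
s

❓❓❓❓❓❓❓❓❓❓❓❓❓
❓❓❓❓❓❓❓❓❓❓❓❓❓
❓❓❓❓❓❓❓❓❓❓❓❓❓
❓❓❓❓⬜🟩⬜🟫🟩❓❓❓❓
❓❓❓❓🟦🟩🟦🟫⬜❓❓❓❓
❓❓❓❓🟩⬜⬜🟫🟦❓❓❓❓
❓❓❓❓🟫🟩🔴🟩🟩❓❓❓❓
❓❓❓❓🟩⬜⬜⬜🟫❓❓❓❓
❓❓❓❓🟦⬛🟩🟩⬛❓❓❓❓
❓❓❓❓❓❓❓❓❓❓❓❓❓
❓❓❓❓❓❓❓❓❓❓❓❓❓
❓❓❓❓❓❓❓❓❓❓❓❓❓
❓❓❓❓❓❓❓❓❓❓❓❓❓

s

❓❓❓❓❓❓❓❓❓❓❓❓❓
❓❓❓❓❓❓❓❓❓❓❓❓❓
❓❓❓❓⬜🟩⬜🟫🟩❓❓❓❓
❓❓❓❓🟦🟩🟦🟫⬜❓❓❓❓
❓❓❓❓🟩⬜⬜🟫🟦❓❓❓❓
❓❓❓❓🟫🟩🟫🟩🟩❓❓❓❓
❓❓❓❓🟩⬜🔴⬜🟫❓❓❓❓
❓❓❓❓🟦⬛🟩🟩⬛❓❓❓❓
❓❓❓❓🟦🟫⬜⬜🟫❓❓❓❓
❓❓❓❓❓❓❓❓❓❓❓❓❓
❓❓❓❓❓❓❓❓❓❓❓❓❓
❓❓❓❓❓❓❓❓❓❓❓❓❓
❓❓❓❓❓❓❓❓❓❓❓❓❓

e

❓❓❓❓❓❓❓❓❓❓❓❓❓
❓❓❓❓❓❓❓❓❓❓❓❓❓
❓❓❓⬜🟩⬜🟫🟩❓❓❓❓❓
❓❓❓🟦🟩🟦🟫⬜❓❓❓❓❓
❓❓❓🟩⬜⬜🟫🟦🟫❓❓❓❓
❓❓❓🟫🟩🟫🟩🟩🟩❓❓❓❓
❓❓❓🟩⬜⬜🔴🟫🟦❓❓❓❓
❓❓❓🟦⬛🟩🟩⬛⬛❓❓❓❓
❓❓❓🟦🟫⬜⬜🟫🟩❓❓❓❓
❓❓❓❓❓❓❓❓❓❓❓❓❓
❓❓❓❓❓❓❓❓❓❓❓❓❓
❓❓❓❓❓❓❓❓❓❓❓❓❓
❓❓❓❓❓❓❓❓❓❓❓❓❓

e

❓❓❓❓❓❓❓❓❓❓❓❓❓
❓❓❓❓❓❓❓❓❓❓❓❓❓
❓❓⬜🟩⬜🟫🟩❓❓❓❓❓❓
❓❓🟦🟩🟦🟫⬜❓❓❓❓❓❓
❓❓🟩⬜⬜🟫🟦🟫⬛❓❓❓❓
❓❓🟫🟩🟫🟩🟩🟩🟦❓❓❓❓
❓❓🟩⬜⬜⬜🔴🟦🟫❓❓❓❓
❓❓🟦⬛🟩🟩⬛⬛🟫❓❓❓❓
❓❓🟦🟫⬜⬜🟫🟩⬛❓❓❓❓
❓❓❓❓❓❓❓❓❓❓❓❓❓
❓❓❓❓❓❓❓❓❓❓❓❓❓
❓❓❓❓❓❓❓❓❓❓❓❓❓
❓❓❓❓❓❓❓❓❓❓❓❓❓

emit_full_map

⬜🟩⬜🟫🟩❓❓
🟦🟩🟦🟫⬜❓❓
🟩⬜⬜🟫🟦🟫⬛
🟫🟩🟫🟩🟩🟩🟦
🟩⬜⬜⬜🔴🟦🟫
🟦⬛🟩🟩⬛⬛🟫
🟦🟫⬜⬜🟫🟩⬛

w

❓❓❓❓❓❓❓❓❓❓❓❓❓
❓❓❓❓❓❓❓❓❓❓❓❓❓
❓❓❓⬜🟩⬜🟫🟩❓❓❓❓❓
❓❓❓🟦🟩🟦🟫⬜❓❓❓❓❓
❓❓❓🟩⬜⬜🟫🟦🟫⬛❓❓❓
❓❓❓🟫🟩🟫🟩🟩🟩🟦❓❓❓
❓❓❓🟩⬜⬜🔴🟫🟦🟫❓❓❓
❓❓❓🟦⬛🟩🟩⬛⬛🟫❓❓❓
❓❓❓🟦🟫⬜⬜🟫🟩⬛❓❓❓
❓❓❓❓❓❓❓❓❓❓❓❓❓
❓❓❓❓❓❓❓❓❓❓❓❓❓
❓❓❓❓❓❓❓❓❓❓❓❓❓
❓❓❓❓❓❓❓❓❓❓❓❓❓

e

❓❓❓❓❓❓❓❓❓❓❓❓❓
❓❓❓❓❓❓❓❓❓❓❓❓❓
❓❓⬜🟩⬜🟫🟩❓❓❓❓❓❓
❓❓🟦🟩🟦🟫⬜❓❓❓❓❓❓
❓❓🟩⬜⬜🟫🟦🟫⬛❓❓❓❓
❓❓🟫🟩🟫🟩🟩🟩🟦❓❓❓❓
❓❓🟩⬜⬜⬜🔴🟦🟫❓❓❓❓
❓❓🟦⬛🟩🟩⬛⬛🟫❓❓❓❓
❓❓🟦🟫⬜⬜🟫🟩⬛❓❓❓❓
❓❓❓❓❓❓❓❓❓❓❓❓❓
❓❓❓❓❓❓❓❓❓❓❓❓❓
❓❓❓❓❓❓❓❓❓❓❓❓❓
❓❓❓❓❓❓❓❓❓❓❓❓❓

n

❓❓❓❓❓❓❓❓❓❓❓❓❓
❓❓❓❓❓❓❓❓❓❓❓❓❓
❓❓❓❓❓❓❓❓❓❓❓❓❓
❓❓⬜🟩⬜🟫🟩❓❓❓❓❓❓
❓❓🟦🟩🟦🟫⬜🟦🟩❓❓❓❓
❓❓🟩⬜⬜🟫🟦🟫⬛❓❓❓❓
❓❓🟫🟩🟫🟩🔴🟩🟦❓❓❓❓
❓❓🟩⬜⬜⬜🟫🟦🟫❓❓❓❓
❓❓🟦⬛🟩🟩⬛⬛🟫❓❓❓❓
❓❓🟦🟫⬜⬜🟫🟩⬛❓❓❓❓
❓❓❓❓❓❓❓❓❓❓❓❓❓
❓❓❓❓❓❓❓❓❓❓❓❓❓
❓❓❓❓❓❓❓❓❓❓❓❓❓

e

❓❓❓❓❓❓❓❓❓❓❓❓❓
❓❓❓❓❓❓❓❓❓❓❓❓❓
❓❓❓❓❓❓❓❓❓❓❓❓❓
❓⬜🟩⬜🟫🟩❓❓❓❓❓❓❓
❓🟦🟩🟦🟫⬜🟦🟩⬜❓❓❓❓
❓🟩⬜⬜🟫🟦🟫⬛🟫❓❓❓❓
❓🟫🟩🟫🟩🟩🔴🟦🟫❓❓❓❓
❓🟩⬜⬜⬜🟫🟦🟫⬜❓❓❓❓
❓🟦⬛🟩🟩⬛⬛🟫🟩❓❓❓❓
❓🟦🟫⬜⬜🟫🟩⬛❓❓❓❓❓
❓❓❓❓❓❓❓❓❓❓❓❓❓
❓❓❓❓❓❓❓❓❓❓❓❓❓
❓❓❓❓❓❓❓❓❓❓❓❓❓

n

❓❓❓❓❓❓❓❓❓❓❓❓❓
❓❓❓❓❓❓❓❓❓❓❓❓❓
❓❓❓❓❓❓❓❓❓❓❓❓❓
❓❓❓❓❓❓❓❓❓❓❓❓❓
❓⬜🟩⬜🟫🟩🟦🟩⬛❓❓❓❓
❓🟦🟩🟦🟫⬜🟦🟩⬜❓❓❓❓
❓🟩⬜⬜🟫🟦🔴⬛🟫❓❓❓❓
❓🟫🟩🟫🟩🟩🟩🟦🟫❓❓❓❓
❓🟩⬜⬜⬜🟫🟦🟫⬜❓❓❓❓
❓🟦⬛🟩🟩⬛⬛🟫🟩❓❓❓❓
❓🟦🟫⬜⬜🟫🟩⬛❓❓❓❓❓
❓❓❓❓❓❓❓❓❓❓❓❓❓
❓❓❓❓❓❓❓❓❓❓❓❓❓

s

❓❓❓❓❓❓❓❓❓❓❓❓❓
❓❓❓❓❓❓❓❓❓❓❓❓❓
❓❓❓❓❓❓❓❓❓❓❓❓❓
❓⬜🟩⬜🟫🟩🟦🟩⬛❓❓❓❓
❓🟦🟩🟦🟫⬜🟦🟩⬜❓❓❓❓
❓🟩⬜⬜🟫🟦🟫⬛🟫❓❓❓❓
❓🟫🟩🟫🟩🟩🔴🟦🟫❓❓❓❓
❓🟩⬜⬜⬜🟫🟦🟫⬜❓❓❓❓
❓🟦⬛🟩🟩⬛⬛🟫🟩❓❓❓❓
❓🟦🟫⬜⬜🟫🟩⬛❓❓❓❓❓
❓❓❓❓❓❓❓❓❓❓❓❓❓
❓❓❓❓❓❓❓❓❓❓❓❓❓
❓❓❓❓❓❓❓❓❓❓❓❓❓

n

❓❓❓❓❓❓❓❓❓❓❓❓❓
❓❓❓❓❓❓❓❓❓❓❓❓❓
❓❓❓❓❓❓❓❓❓❓❓❓❓
❓❓❓❓❓❓❓❓❓❓❓❓❓
❓⬜🟩⬜🟫🟩🟦🟩⬛❓❓❓❓
❓🟦🟩🟦🟫⬜🟦🟩⬜❓❓❓❓
❓🟩⬜⬜🟫🟦🔴⬛🟫❓❓❓❓
❓🟫🟩🟫🟩🟩🟩🟦🟫❓❓❓❓
❓🟩⬜⬜⬜🟫🟦🟫⬜❓❓❓❓
❓🟦⬛🟩🟩⬛⬛🟫🟩❓❓❓❓
❓🟦🟫⬜⬜🟫🟩⬛❓❓❓❓❓
❓❓❓❓❓❓❓❓❓❓❓❓❓
❓❓❓❓❓❓❓❓❓❓❓❓❓

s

❓❓❓❓❓❓❓❓❓❓❓❓❓
❓❓❓❓❓❓❓❓❓❓❓❓❓
❓❓❓❓❓❓❓❓❓❓❓❓❓
❓⬜🟩⬜🟫🟩🟦🟩⬛❓❓❓❓
❓🟦🟩🟦🟫⬜🟦🟩⬜❓❓❓❓
❓🟩⬜⬜🟫🟦🟫⬛🟫❓❓❓❓
❓🟫🟩🟫🟩🟩🔴🟦🟫❓❓❓❓
❓🟩⬜⬜⬜🟫🟦🟫⬜❓❓❓❓
❓🟦⬛🟩🟩⬛⬛🟫🟩❓❓❓❓
❓🟦🟫⬜⬜🟫🟩⬛❓❓❓❓❓
❓❓❓❓❓❓❓❓❓❓❓❓❓
❓❓❓❓❓❓❓❓❓❓❓❓❓
❓❓❓❓❓❓❓❓❓❓❓❓❓


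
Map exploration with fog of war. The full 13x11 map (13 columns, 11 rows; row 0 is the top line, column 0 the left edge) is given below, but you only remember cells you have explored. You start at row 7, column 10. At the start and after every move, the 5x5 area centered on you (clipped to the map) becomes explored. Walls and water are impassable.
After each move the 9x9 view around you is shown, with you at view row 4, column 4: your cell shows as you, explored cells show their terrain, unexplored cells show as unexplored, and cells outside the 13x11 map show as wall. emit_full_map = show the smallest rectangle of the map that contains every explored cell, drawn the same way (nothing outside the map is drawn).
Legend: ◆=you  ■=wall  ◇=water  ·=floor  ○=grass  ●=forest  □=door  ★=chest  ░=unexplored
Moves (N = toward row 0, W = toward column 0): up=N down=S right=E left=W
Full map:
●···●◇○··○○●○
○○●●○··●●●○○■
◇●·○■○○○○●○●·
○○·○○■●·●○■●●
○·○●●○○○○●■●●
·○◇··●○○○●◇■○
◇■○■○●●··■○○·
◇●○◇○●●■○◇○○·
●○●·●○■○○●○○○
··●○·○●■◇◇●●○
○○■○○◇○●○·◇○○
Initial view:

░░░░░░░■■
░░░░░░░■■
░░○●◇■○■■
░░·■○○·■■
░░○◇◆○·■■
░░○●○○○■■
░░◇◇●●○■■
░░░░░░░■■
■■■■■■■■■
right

░░░░░░■■■
░░░░░░■■■
░○●◇■○■■■
░·■○○·■■■
░○◇○◆·■■■
░○●○○○■■■
░◇◇●●○■■■
░░░░░░■■■
■■■■■■■■■

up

░░░░░░■■■
░░░░░░■■■
░░●■●●■■■
░○●◇■○■■■
░·■○◆·■■■
░○◇○○·■■■
░○●○○○■■■
░◇◇●●○■■■
░░░░░░■■■

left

░░░░░░░■■
░░░░░░░■■
░░○●■●●■■
░░○●◇■○■■
░░·■◆○·■■
░░○◇○○·■■
░░○●○○○■■
░░◇◇●●○■■
░░░░░░░■■

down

░░░░░░░■■
░░○●■●●■■
░░○●◇■○■■
░░·■○○·■■
░░○◇◆○·■■
░░○●○○○■■
░░◇◇●●○■■
░░░░░░░■■
■■■■■■■■■

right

░░░░░░■■■
░○●■●●■■■
░○●◇■○■■■
░·■○○·■■■
░○◇○◆·■■■
░○●○○○■■■
░◇◇●●○■■■
░░░░░░■■■
■■■■■■■■■

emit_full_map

○●■●●
○●◇■○
·■○○·
○◇○◆·
○●○○○
◇◇●●○

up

░░░░░░■■■
░░░░░░■■■
░○●■●●■■■
░○●◇■○■■■
░·■○◆·■■■
░○◇○○·■■■
░○●○○○■■■
░◇◇●●○■■■
░░░░░░■■■

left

░░░░░░░■■
░░░░░░░■■
░░○●■●●■■
░░○●◇■○■■
░░·■◆○·■■
░░○◇○○·■■
░░○●○○○■■
░░◇◇●●○■■
░░░░░░░■■

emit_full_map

○●■●●
○●◇■○
·■◆○·
○◇○○·
○●○○○
◇◇●●○


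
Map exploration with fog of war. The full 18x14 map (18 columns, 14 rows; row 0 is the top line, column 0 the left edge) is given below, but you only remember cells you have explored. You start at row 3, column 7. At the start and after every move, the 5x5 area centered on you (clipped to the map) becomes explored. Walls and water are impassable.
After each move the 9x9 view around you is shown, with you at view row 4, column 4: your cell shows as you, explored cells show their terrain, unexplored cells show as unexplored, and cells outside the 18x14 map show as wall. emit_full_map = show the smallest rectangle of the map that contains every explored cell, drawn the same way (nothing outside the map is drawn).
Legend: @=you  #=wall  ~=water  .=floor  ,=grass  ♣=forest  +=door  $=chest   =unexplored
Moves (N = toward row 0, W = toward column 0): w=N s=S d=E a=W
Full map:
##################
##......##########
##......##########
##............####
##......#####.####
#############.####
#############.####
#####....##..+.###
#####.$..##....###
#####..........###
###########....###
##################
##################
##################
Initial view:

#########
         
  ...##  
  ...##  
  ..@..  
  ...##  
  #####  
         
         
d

#########
         
 ...###  
 ...###  
 ...@..  
 ...###  
 ######  
         
         

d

#########
         
...####  
...####  
....@..  
...####  
#######  
         
         

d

#########
         
..#####  
..#####  
....@..  
..#####  
#######  
         
         

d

#########
         
.######  
.######  
....@..  
.#####.  
######.  
         
         

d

#########
         
#######  
#######  
....@.#  
#####.#  
#####.#  
         
         

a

#########
         
.####### 
.####### 
....@..# 
.#####.# 
######.# 
         
         

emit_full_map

...#######
...#######
......@..#
...#####.#
########.#

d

#########
         
#######  
#######  
....@.#  
#####.#  
#####.#  
         
         

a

#########
         
.####### 
.####### 
....@..# 
.#####.# 
######.# 
         
         

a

#########
         
..#######
..#######
....@...#
..#####.#
#######.#
         
         

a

#########
         
...######
...######
....@....
...#####.
########.
         
         

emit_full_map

...#######
...#######
....@....#
...#####.#
########.#

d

#########
         
..#######
..#######
....@...#
..#####.#
#######.#
         
         

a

#########
         
...######
...######
....@....
...#####.
########.
         
         


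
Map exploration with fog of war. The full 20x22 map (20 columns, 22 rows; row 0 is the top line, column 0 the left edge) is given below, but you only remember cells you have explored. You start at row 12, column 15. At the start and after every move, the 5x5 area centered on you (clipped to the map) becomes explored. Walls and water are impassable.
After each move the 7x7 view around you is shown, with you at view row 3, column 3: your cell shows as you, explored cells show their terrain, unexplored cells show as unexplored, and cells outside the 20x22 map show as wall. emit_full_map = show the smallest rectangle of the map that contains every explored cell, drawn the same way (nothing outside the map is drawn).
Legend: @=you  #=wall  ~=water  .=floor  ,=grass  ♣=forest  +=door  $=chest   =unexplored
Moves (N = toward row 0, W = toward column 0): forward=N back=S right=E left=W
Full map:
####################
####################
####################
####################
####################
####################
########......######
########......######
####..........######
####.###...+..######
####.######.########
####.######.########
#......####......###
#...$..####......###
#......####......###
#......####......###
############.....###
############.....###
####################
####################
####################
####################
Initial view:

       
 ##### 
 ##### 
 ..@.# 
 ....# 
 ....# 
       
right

       
###### 
###### 
...@## 
....## 
....## 
       

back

###### 
###### 
....## 
...@## 
....## 
 ...## 
       

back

###### 
....## 
....## 
...@## 
 ...## 
 ...## 
       

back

....## 
....## 
....## 
 ..@## 
 ...## 
 ...## 
       

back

....## 
....## 
 ...## 
 ..@## 
 ...## 
 ##### 
       

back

....## 
 ...## 
 ...## 
 ..@## 
 ##### 
 ##### 
       

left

 ....##
 ....##
 ....##
 ..@.##
 ######
 ######
       

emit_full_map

######
######
....##
....##
....##
....##
....##
..@.##
######
######

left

  ....#
 .....#
 .....#
 ..@..#
 ######
 ######
       

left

   ....
 ......
 #.....
 #.@...
 ######
 ######
       

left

    ...
 #.....
 ##....
 ##@...
 ######
 ######
       

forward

    ...
 #.....
 #.....
 ##@...
 ##....
 ######
 ######

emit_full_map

   ######
   ######
   ....##
   ....##
#......##
#......##
##@....##
##.....##
#########
#########

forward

    ...
 #.....
 #.....
 #.@...
 ##....
 ##....
 ######

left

     ..
 ##....
 ##....
 ##@...
 ###...
 ###...
  #####

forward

     ##
 ##....
 ##....
 ##@...
 ##....
 ###...
 ###...

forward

     ##
 ##.###
 ##....
 ##@...
 ##....
 ##....
 ###...

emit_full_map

    ######
##.#######
##......##
##@.....##
##......##
##......##
###.....##
###.....##
 #########
 #########

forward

       
 ##.###
 ##.###
 ##@...
 ##....
 ##....
 ##....

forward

       
 ..+.. 
 ##.###
 ##@###
 ##....
 ##....
 ##....

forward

       
 ..... 
 ..+.. 
 ##@###
 ##.###
 ##....
 ##....

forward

       
 ..... 
 ..... 
 ..@.. 
 ##.###
 ##.###
 ##....

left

       
 ......
 ......
 ..@+..
 ###.##
 ###.##
  ##...

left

       
 #.....
 ......
 #.@.+.
 ####.#
 ####.#
   ##..

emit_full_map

#......     
.......     
#.@.+..     
####.#######
####.#######
  ##......##
  ##......##
  ##......##
  ##......##
  ###.....##
  ###.....##
   #########
   #########

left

       
 ##....
 ......
 ##@..+
 #####.
 #####.
    ##.

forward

       
 ##... 
 ##....
 ..@...
 ##...+
 #####.
 #####.

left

       
 ###...
 ###...
 ..@...
 ###...
 ######
  #####

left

       
 ####..
 ####..
 ..@...
 .###..
 .#####
   ####

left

       
 #####.
 #####.
 #.@...
 #.###.
 #.####
    ###

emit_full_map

#####...        
#####......     
#.@........     
#.###...+..     
#.######.#######
   #####.#######
      ##......##
      ##......##
      ##......##
      ##......##
      ###.....##
      ###.....##
       #########
       #########


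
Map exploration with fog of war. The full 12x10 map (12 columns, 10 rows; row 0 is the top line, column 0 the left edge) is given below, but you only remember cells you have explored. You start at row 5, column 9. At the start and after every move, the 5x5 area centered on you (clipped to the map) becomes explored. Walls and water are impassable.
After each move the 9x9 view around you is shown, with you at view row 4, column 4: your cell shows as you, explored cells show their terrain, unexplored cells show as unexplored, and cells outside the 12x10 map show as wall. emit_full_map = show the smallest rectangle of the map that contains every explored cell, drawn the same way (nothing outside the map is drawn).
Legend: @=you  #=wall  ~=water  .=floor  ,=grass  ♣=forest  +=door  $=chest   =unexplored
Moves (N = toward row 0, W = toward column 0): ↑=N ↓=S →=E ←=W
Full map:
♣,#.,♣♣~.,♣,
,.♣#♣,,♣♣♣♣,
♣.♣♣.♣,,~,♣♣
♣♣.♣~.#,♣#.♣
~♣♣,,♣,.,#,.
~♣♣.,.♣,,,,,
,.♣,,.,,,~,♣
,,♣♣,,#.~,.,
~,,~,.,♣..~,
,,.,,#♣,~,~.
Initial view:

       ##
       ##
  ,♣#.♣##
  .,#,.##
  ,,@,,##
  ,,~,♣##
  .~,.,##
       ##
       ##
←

        #
        #
  #,♣#.♣#
  ,.,#,.#
  ♣,@,,,#
  ,,,~,♣#
  #.~,.,#
        #
        #

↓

        #
  #,♣#.♣#
  ,.,#,.#
  ♣,,,,,#
  ,,@~,♣#
  #.~,.,#
  ,♣..~ #
        #
#########

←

         
   #,♣#.♣
  ♣,.,#,.
  .♣,,,,,
  .,@,~,♣
  ,#.~,.,
  .,♣..~ 
         
#########

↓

   #,♣#.♣
  ♣,.,#,.
  .♣,,,,,
  .,,,~,♣
  ,#@~,.,
  .,♣..~ 
  #♣,~,  
#########
#########

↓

  ♣,.,#,.
  .♣,,,,,
  .,,,~,♣
  ,#.~,.,
  .,@..~ 
  #♣,~,  
#########
#########
#########

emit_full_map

 #,♣#.♣
♣,.,#,.
.♣,,,,,
.,,,~,♣
,#.~,.,
.,@..~ 
#♣,~,  

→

 ♣,.,#,.#
 .♣,,,,,#
 .,,,~,♣#
 ,#.~,.,#
 .,♣@.~ #
 #♣,~,~ #
#########
#########
#########

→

♣,.,#,.##
.♣,,,,,##
.,,,~,♣##
,#.~,.,##
.,♣.@~,##
#♣,~,~.##
#########
#########
#########

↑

 #,♣#.♣##
♣,.,#,.##
.♣,,,,,##
.,,,~,♣##
,#.~@.,##
.,♣..~,##
#♣,~,~.##
#########
#########

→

#,♣#.♣###
,.,#,.###
♣,,,,,###
,,,~,♣###
#.~,@,###
,♣..~,###
♣,~,~.###
#########
#########

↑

      ###
#,♣#.♣###
,.,#,.###
♣,,,,,###
,,,~@♣###
#.~,.,###
,♣..~,###
♣,~,~.###
#########

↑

      ###
      ###
#,♣#.♣###
,.,#,.###
♣,,,@,###
,,,~,♣###
#.~,.,###
,♣..~,###
♣,~,~.###

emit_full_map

 #,♣#.♣
♣,.,#,.
.♣,,,@,
.,,,~,♣
,#.~,.,
.,♣..~,
#♣,~,~.

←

       ##
       ##
 #,♣#.♣##
♣,.,#,.##
.♣,,@,,##
.,,,~,♣##
,#.~,.,##
.,♣..~,##
#♣,~,~.##

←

        #
        #
  #,♣#.♣#
 ♣,.,#,.#
 .♣,@,,,#
 .,,,~,♣#
 ,#.~,.,#
 .,♣..~,#
 #♣,~,~.#

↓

        #
  #,♣#.♣#
 ♣,.,#,.#
 .♣,,,,,#
 .,,@~,♣#
 ,#.~,.,#
 .,♣..~,#
 #♣,~,~.#
#########

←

         
   #,♣#.♣
  ♣,.,#,.
  .♣,,,,,
  .,@,~,♣
  ,#.~,.,
  .,♣..~,
  #♣,~,~.
#########

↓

   #,♣#.♣
  ♣,.,#,.
  .♣,,,,,
  .,,,~,♣
  ,#@~,.,
  .,♣..~,
  #♣,~,~.
#########
#########

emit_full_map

 #,♣#.♣
♣,.,#,.
.♣,,,,,
.,,,~,♣
,#@~,.,
.,♣..~,
#♣,~,~.


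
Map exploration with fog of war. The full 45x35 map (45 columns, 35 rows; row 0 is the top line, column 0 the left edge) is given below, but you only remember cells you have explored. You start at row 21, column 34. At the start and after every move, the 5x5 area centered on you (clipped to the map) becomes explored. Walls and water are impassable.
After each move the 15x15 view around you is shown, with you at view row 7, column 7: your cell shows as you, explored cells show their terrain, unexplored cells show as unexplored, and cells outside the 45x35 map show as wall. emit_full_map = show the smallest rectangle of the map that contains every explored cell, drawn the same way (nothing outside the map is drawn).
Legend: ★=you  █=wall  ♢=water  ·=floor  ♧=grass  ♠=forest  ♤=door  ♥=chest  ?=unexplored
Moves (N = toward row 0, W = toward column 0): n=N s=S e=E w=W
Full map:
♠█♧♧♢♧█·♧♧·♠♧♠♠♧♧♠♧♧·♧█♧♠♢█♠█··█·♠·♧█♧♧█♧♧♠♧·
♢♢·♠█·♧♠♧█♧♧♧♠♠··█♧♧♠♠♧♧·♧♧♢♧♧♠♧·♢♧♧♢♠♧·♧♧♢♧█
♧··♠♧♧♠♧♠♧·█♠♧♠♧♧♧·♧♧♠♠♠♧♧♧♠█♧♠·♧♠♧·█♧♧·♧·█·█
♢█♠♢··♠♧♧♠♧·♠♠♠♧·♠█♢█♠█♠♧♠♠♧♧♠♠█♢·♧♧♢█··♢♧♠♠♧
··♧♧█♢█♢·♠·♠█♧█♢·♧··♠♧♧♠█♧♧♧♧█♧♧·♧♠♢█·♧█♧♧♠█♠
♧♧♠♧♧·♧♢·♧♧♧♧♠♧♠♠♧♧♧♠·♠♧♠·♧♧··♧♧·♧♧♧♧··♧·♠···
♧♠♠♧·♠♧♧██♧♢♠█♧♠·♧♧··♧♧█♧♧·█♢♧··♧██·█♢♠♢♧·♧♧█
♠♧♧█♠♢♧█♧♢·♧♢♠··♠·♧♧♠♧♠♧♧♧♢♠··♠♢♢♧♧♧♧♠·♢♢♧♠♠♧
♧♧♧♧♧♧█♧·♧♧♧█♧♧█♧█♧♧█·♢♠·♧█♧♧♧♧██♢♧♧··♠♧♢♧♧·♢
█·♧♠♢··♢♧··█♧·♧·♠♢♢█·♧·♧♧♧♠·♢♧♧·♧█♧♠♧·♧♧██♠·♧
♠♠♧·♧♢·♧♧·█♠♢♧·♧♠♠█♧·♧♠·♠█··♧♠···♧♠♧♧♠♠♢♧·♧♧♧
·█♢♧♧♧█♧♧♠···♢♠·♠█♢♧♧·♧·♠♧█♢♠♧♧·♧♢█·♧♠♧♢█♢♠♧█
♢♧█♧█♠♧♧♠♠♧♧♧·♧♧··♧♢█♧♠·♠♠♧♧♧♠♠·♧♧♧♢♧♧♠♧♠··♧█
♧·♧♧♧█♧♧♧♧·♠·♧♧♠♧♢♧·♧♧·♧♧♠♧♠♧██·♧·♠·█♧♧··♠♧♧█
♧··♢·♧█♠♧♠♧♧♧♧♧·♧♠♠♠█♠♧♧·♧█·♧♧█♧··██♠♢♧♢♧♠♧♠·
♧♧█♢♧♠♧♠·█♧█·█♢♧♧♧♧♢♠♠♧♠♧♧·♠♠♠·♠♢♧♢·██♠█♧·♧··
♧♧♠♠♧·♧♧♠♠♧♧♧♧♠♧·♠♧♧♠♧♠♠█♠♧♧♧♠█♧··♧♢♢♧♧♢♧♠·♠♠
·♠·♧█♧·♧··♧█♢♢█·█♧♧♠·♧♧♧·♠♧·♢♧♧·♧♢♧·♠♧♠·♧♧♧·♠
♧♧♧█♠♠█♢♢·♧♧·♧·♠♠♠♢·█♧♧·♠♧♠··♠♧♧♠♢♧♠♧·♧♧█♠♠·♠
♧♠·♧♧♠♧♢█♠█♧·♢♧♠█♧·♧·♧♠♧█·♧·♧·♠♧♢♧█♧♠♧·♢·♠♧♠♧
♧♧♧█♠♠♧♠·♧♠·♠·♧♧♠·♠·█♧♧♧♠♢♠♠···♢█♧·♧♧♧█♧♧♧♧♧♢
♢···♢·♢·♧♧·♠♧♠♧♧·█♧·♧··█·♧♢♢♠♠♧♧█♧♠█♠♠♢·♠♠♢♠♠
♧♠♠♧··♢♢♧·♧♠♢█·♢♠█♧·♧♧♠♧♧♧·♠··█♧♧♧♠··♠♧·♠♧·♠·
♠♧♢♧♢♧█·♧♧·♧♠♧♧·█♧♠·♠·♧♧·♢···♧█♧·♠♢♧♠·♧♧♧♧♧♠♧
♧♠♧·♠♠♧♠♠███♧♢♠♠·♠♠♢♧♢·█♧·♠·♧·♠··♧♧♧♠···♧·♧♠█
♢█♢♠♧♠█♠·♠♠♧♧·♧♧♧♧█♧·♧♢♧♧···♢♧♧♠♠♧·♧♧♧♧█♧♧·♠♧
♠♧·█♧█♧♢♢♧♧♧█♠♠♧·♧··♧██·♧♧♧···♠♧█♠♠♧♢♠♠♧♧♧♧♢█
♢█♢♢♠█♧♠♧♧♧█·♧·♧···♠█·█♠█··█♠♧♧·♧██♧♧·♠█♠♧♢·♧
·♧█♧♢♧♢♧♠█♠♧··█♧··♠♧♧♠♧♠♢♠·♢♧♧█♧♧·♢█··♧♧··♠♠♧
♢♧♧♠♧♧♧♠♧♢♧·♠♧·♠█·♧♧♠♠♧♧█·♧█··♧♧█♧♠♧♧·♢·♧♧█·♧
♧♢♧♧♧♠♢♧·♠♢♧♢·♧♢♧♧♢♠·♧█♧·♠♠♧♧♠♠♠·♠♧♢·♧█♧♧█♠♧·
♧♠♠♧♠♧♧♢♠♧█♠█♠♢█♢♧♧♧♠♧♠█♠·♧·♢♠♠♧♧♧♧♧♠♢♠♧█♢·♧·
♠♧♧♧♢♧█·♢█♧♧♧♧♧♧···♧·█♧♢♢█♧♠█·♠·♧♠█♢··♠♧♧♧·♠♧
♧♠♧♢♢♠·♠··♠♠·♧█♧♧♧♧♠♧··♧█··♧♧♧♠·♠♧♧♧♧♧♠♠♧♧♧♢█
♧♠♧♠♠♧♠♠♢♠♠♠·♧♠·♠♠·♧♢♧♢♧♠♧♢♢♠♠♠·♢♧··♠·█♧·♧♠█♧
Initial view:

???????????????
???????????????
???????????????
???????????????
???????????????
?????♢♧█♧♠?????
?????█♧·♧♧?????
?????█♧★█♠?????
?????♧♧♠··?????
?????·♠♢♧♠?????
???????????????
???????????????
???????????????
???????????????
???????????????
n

???????????????
???????????????
???????????????
???????????????
???????????????
?????♠♢♧♠♧?????
?????♢♧█♧♠?????
?????█♧★♧♧?????
?????█♧♠█♠?????
?????♧♧♠··?????
?????·♠♢♧♠?????
???????????????
???????????????
???????????????
???????????????

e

???????????????
???????????????
???????????????
???????????????
???????????????
????♠♢♧♠♧·?????
????♢♧█♧♠♧?????
????█♧·★♧♧?????
????█♧♠█♠♠?????
????♧♧♠··♠?????
????·♠♢♧♠??????
???????????????
???????????????
???????????????
???????????????

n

???????????????
???????????????
???????????????
???????????????
???????????????
?????♢♧·♠♧?????
????♠♢♧♠♧·?????
????♢♧█★♠♧?????
????█♧·♧♧♧?????
????█♧♠█♠♠?????
????♧♧♠··♠?????
????·♠♢♧♠??????
???????????????
???????????????
???????????????

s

???????????????
???????????????
???????????????
???????????????
?????♢♧·♠♧?????
????♠♢♧♠♧·?????
????♢♧█♧♠♧?????
????█♧·★♧♧?????
????█♧♠█♠♠?????
????♧♧♠··♠?????
????·♠♢♧♠??????
???????????????
???????????????
???????????????
???????????????

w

???????????????
???????????????
???????????????
???????????????
??????♢♧·♠♧????
?????♠♢♧♠♧·????
?????♢♧█♧♠♧????
?????█♧★♧♧♧????
?????█♧♠█♠♠????
?????♧♧♠··♠????
?????·♠♢♧♠?????
???????????????
???????????????
???????????????
???????????????

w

???????????????
???????????????
???????????????
???????????????
???????♢♧·♠♧???
?????♧♠♢♧♠♧·???
?????♧♢♧█♧♠♧???
?????♢█★·♧♧♧???
?????♧█♧♠█♠♠???
?????♧♧♧♠··♠???
??????·♠♢♧♠????
???????????????
???????????????
???????????????
???????????????

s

???????????????
???????????????
???????????????
???????♢♧·♠♧???
?????♧♠♢♧♠♧·???
?????♧♢♧█♧♠♧???
?????♢█♧·♧♧♧???
?????♧█★♠█♠♠???
?????♧♧♧♠··♠???
?????♧·♠♢♧♠????
???????????????
???????????????
???????????????
???????????????
???????????????

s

???????????????
???????????????
???????♢♧·♠♧???
?????♧♠♢♧♠♧·???
?????♧♢♧█♧♠♧???
?????♢█♧·♧♧♧???
?????♧█♧♠█♠♠???
?????♧♧★♠··♠???
?????♧·♠♢♧♠????
?????··♧♧♧?????
???????????????
???????????????
???????????????
???????????????
???????????????

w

???????????????
???????????????
????????♢♧·♠♧??
??????♧♠♢♧♠♧·??
??????♧♢♧█♧♠♧??
?????·♢█♧·♧♧♧??
?????♧♧█♧♠█♠♠??
?????█♧★♧♠··♠??
?????█♧·♠♢♧♠???
?????♠··♧♧♧????
???????????????
???????????????
???????????????
???????????????
???????????????

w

???????????????
???????????????
?????????♢♧·♠♧?
???????♧♠♢♧♠♧·?
???????♧♢♧█♧♠♧?
?????··♢█♧·♧♧♧?
?????♠♧♧█♧♠█♠♠?
?????·█★♧♧♠··♠?
?????♧█♧·♠♢♧♠??
?????·♠··♧♧♧???
???????????????
???????????????
???????????????
???????????????
???????????????

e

???????????????
???????????????
????????♢♧·♠♧??
??????♧♠♢♧♠♧·??
??????♧♢♧█♧♠♧??
????··♢█♧·♧♧♧??
????♠♧♧█♧♠█♠♠??
????·█♧★♧♠··♠??
????♧█♧·♠♢♧♠???
????·♠··♧♧♧????
???????????????
???????????????
???????????????
???????????????
???????????????

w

???????????????
???????????????
?????????♢♧·♠♧?
???????♧♠♢♧♠♧·?
???????♧♢♧█♧♠♧?
?????··♢█♧·♧♧♧?
?????♠♧♧█♧♠█♠♠?
?????·█★♧♧♠··♠?
?????♧█♧·♠♢♧♠??
?????·♠··♧♧♧???
???????????????
???????????????
???????????????
???????????????
???????????????

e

???????????????
???????????????
????????♢♧·♠♧??
??????♧♠♢♧♠♧·??
??????♧♢♧█♧♠♧??
????··♢█♧·♧♧♧??
????♠♧♧█♧♠█♠♠??
????·█♧★♧♠··♠??
????♧█♧·♠♢♧♠???
????·♠··♧♧♧????
???????????????
???????????????
???????????????
???????????????
???????????????

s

???????????????
????????♢♧·♠♧??
??????♧♠♢♧♠♧·??
??????♧♢♧█♧♠♧??
????··♢█♧·♧♧♧??
????♠♧♧█♧♠█♠♠??
????·█♧♧♧♠··♠??
????♧█♧★♠♢♧♠???
????·♠··♧♧♧????
?????♧♠♠♧·?????
???????????????
???????????????
???????????????
???????????????
???????????????

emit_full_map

????♢♧·♠♧
??♧♠♢♧♠♧·
??♧♢♧█♧♠♧
··♢█♧·♧♧♧
♠♧♧█♧♠█♠♠
·█♧♧♧♠··♠
♧█♧★♠♢♧♠?
·♠··♧♧♧??
?♧♠♠♧·???

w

???????????????
?????????♢♧·♠♧?
???????♧♠♢♧♠♧·?
???????♧♢♧█♧♠♧?
?????··♢█♧·♧♧♧?
?????♠♧♧█♧♠█♠♠?
?????·█♧♧♧♠··♠?
?????♧█★·♠♢♧♠??
?????·♠··♧♧♧???
?????♧♧♠♠♧·????
???????????????
???????????????
???????????????
???????????????
???????????????

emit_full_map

????♢♧·♠♧
??♧♠♢♧♠♧·
??♧♢♧█♧♠♧
··♢█♧·♧♧♧
♠♧♧█♧♠█♠♠
·█♧♧♧♠··♠
♧█★·♠♢♧♠?
·♠··♧♧♧??
♧♧♠♠♧·???
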